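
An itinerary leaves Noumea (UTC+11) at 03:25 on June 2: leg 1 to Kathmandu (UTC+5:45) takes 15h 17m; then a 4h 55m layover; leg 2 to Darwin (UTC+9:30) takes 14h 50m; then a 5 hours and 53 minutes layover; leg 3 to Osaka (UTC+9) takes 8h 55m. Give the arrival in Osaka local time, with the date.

Convert departure to UTC: 03:25 − 11:00 = 16:25 UTC on Jun 1.
Add 15 hours 17 minutes leg 1 → 07:42 UTC (Jun 2).
Add 4 hours 55 minutes layover in Kathmandu → 12:37 UTC.
Add 14 hours 50 minutes leg 2 → 03:27 UTC (Jun 3).
Add 5 hours and 53 minutes layover in Darwin → 09:20 UTC.
Add 8 hours 55 minutes leg 3 → 18:15 UTC.
Osaka is UTC+9:00, so local arrival = 18:15 + 9:00 = 03:15 on Jun 4.

03:15 on June 4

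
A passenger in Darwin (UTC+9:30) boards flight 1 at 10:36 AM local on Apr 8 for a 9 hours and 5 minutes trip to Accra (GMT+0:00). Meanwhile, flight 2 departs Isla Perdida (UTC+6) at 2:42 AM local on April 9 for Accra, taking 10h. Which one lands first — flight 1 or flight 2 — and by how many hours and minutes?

Flight 1 in UTC: 10:36 AM − 9:30 = 1:06 AM on Apr 8.
+9 hours 5 minutes → arrive 10:11 AM UTC on Apr 8.
Flight 2 in UTC: 2:42 AM − 6:00 = 8:42 PM on Apr 8.
+10 hours → arrive 6:42 AM UTC on Apr 9.
Flight 1 lands earlier by 20 hours 31 minutes.

the first, by 20 hours 31 minutes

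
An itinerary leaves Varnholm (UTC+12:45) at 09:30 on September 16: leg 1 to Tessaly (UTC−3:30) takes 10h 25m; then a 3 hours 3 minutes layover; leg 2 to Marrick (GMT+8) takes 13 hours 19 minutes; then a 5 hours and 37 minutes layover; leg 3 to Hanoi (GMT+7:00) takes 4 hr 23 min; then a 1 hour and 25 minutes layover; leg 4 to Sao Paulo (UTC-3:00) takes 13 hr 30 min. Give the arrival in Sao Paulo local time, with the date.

Convert departure to UTC: 09:30 − 12:45 = 20:45 UTC on Sep 15.
Add 10 hours and 25 minutes leg 1 → 07:10 UTC (Sep 16).
Add 3 hours 3 minutes layover in Tessaly → 10:13 UTC.
Add 13 hours 19 minutes leg 2 → 23:32 UTC.
Add 5 hours 37 minutes layover in Marrick → 05:09 UTC (Sep 17).
Add 4 hours 23 minutes leg 3 → 09:32 UTC.
Add 1 hour 25 minutes layover in Hanoi → 10:57 UTC.
Add 13 hours 30 minutes leg 4 → 00:27 UTC (Sep 18).
Sao Paulo is UTC−3:00, so local arrival = 00:27 − 3:00 = 21:27 on Sep 17.

21:27 on September 17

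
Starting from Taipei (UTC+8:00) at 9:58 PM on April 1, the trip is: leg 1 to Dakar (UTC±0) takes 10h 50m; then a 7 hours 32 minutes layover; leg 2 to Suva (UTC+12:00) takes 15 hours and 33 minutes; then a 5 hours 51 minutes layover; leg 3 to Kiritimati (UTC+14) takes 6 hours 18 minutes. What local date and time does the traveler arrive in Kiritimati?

Convert departure to UTC: 9:58 PM − 8:00 = 1:58 PM UTC on Apr 1.
Add 10 hours and 50 minutes leg 1 → 12:48 AM UTC (Apr 2).
Add 7 hours and 32 minutes layover in Dakar → 8:20 AM UTC.
Add 15 hours 33 minutes leg 2 → 11:53 PM UTC.
Add 5 hours 51 minutes layover in Suva → 5:44 AM UTC (Apr 3).
Add 6 hours 18 minutes leg 3 → 12:02 PM UTC.
Kiritimati is UTC+14:00, so local arrival = 12:02 PM + 14:00 = 2:02 AM on Apr 4.

2:02 AM on April 4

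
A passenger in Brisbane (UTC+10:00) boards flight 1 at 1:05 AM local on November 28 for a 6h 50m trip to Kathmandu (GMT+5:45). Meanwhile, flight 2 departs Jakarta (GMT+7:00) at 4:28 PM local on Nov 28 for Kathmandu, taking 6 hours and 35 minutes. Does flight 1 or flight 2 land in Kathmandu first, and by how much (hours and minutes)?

the first, by 18 hours 8 minutes

Flight 1 in UTC: 1:05 AM − 10:00 = 3:05 PM on Nov 27.
+6 hours and 50 minutes → arrive 9:55 PM UTC on Nov 27.
Flight 2 in UTC: 4:28 PM − 7:00 = 9:28 AM on Nov 28.
+6 hours and 35 minutes → arrive 4:03 PM UTC on Nov 28.
Flight 1 lands earlier by 18 hours 8 minutes.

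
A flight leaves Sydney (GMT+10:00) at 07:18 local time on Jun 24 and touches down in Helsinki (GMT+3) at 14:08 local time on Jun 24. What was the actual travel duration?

Departure in UTC: 07:18 − 10:00 = 21:18 on Jun 23.
Arrival in UTC: 14:08 − 3:00 = 11:08 on Jun 24.
Elapsed = 11:08 − 21:18 (+1 day) = 13 hours 50 minutes.

13 hours 50 minutes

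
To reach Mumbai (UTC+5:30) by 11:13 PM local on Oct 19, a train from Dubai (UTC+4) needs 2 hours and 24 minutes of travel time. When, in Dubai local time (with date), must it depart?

7:19 PM on Oct 19

Target arrival in UTC: 11:13 PM − 5:30 = 5:43 PM on Oct 19.
Subtract 2 hours and 24 minutes → departure 3:19 PM UTC on Oct 19.
Dubai is UTC+4:00: 3:19 PM + 4:00 = 7:19 PM on Oct 19.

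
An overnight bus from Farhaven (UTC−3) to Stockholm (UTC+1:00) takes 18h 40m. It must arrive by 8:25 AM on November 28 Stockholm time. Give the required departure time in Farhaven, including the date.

Target arrival in UTC: 8:25 AM − 1:00 = 7:25 AM on Nov 28.
Subtract 18 hours 40 minutes → departure 12:45 PM UTC on Nov 27.
Farhaven is UTC−3:00: 12:45 PM − 3:00 = 9:45 AM on Nov 27.

9:45 AM on November 27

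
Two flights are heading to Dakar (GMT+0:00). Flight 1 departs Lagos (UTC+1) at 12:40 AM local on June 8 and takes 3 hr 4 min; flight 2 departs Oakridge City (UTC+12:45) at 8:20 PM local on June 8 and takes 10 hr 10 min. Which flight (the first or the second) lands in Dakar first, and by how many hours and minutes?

the first, by 15 hours 1 minute

Flight 1 in UTC: 12:40 AM − 1:00 = 11:40 PM on Jun 7.
+3 hours and 4 minutes → arrive 2:44 AM UTC on Jun 8.
Flight 2 in UTC: 8:20 PM − 12:45 = 7:35 AM on Jun 8.
+10 hours 10 minutes → arrive 5:45 PM UTC on Jun 8.
Flight 1 lands earlier by 15 hours 1 minute.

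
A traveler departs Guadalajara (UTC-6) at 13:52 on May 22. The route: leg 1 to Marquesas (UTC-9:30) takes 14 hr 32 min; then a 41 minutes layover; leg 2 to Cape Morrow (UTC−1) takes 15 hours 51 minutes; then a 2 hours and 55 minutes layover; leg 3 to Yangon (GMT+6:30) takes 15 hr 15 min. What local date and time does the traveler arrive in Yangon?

03:36 on May 25

Convert departure to UTC: 13:52 + 6:00 = 19:52 UTC on May 22.
Add 14 hours 32 minutes leg 1 → 10:24 UTC (May 23).
Add 41 minutes layover in Marquesas → 11:05 UTC.
Add 15 hours 51 minutes leg 2 → 02:56 UTC (May 24).
Add 2 hours and 55 minutes layover in Cape Morrow → 05:51 UTC.
Add 15 hours 15 minutes leg 3 → 21:06 UTC.
Yangon is UTC+6:30, so local arrival = 21:06 + 6:30 = 03:36 on May 25.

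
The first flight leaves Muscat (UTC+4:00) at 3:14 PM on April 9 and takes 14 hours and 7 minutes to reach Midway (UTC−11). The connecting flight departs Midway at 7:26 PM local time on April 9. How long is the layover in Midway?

Convert departure to UTC: 3:14 PM − 4:00 = 11:14 AM UTC on Apr 9.
Add 14 hours 7 minutes flight time → 1:21 AM UTC (Apr 10).
Midway is UTC−11:00, so local arrival = 1:21 AM − 11:00 = 2:21 PM on Apr 9.
Layover = 7:26 PM − 2:21 PM = 5 hours 5 minutes.

5 hours 5 minutes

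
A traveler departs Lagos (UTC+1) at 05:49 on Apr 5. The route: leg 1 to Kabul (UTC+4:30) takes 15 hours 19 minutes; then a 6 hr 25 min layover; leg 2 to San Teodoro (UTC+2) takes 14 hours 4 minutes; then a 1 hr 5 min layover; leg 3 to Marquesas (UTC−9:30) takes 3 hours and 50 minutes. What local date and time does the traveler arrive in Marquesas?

Convert departure to UTC: 05:49 − 1:00 = 04:49 UTC on Apr 5.
Add 15 hours and 19 minutes leg 1 → 20:08 UTC.
Add 6 hours 25 minutes layover in Kabul → 02:33 UTC (Apr 6).
Add 14 hours and 4 minutes leg 2 → 16:37 UTC.
Add 1 hour 5 minutes layover in San Teodoro → 17:42 UTC.
Add 3 hours 50 minutes leg 3 → 21:32 UTC.
Marquesas is UTC−9:30, so local arrival = 21:32 − 9:30 = 12:02 on Apr 6.

12:02 on April 6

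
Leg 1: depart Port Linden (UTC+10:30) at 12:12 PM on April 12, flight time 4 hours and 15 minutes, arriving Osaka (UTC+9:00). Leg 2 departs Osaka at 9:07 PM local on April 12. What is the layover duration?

6 hours 10 minutes

Convert departure to UTC: 12:12 PM − 10:30 = 1:42 AM UTC on Apr 12.
Add 4 hours 15 minutes flight time → 5:57 AM UTC.
Osaka is UTC+9:00, so local arrival = 5:57 AM + 9:00 = 2:57 PM on Apr 12.
Layover = 9:07 PM − 2:57 PM = 6 hours 10 minutes.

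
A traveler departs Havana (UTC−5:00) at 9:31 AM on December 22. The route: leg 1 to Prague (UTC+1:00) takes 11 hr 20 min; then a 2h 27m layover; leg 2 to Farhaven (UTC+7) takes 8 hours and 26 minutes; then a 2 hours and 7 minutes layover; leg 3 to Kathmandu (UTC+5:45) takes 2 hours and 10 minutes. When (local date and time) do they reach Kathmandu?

Convert departure to UTC: 9:31 AM + 5:00 = 2:31 PM UTC on Dec 22.
Add 11 hours 20 minutes leg 1 → 1:51 AM UTC (Dec 23).
Add 2 hours 27 minutes layover in Prague → 4:18 AM UTC.
Add 8 hours 26 minutes leg 2 → 12:44 PM UTC.
Add 2 hours 7 minutes layover in Farhaven → 2:51 PM UTC.
Add 2 hours and 10 minutes leg 3 → 5:01 PM UTC.
Kathmandu is UTC+5:45, so local arrival = 5:01 PM + 5:45 = 10:46 PM on Dec 23.

10:46 PM on December 23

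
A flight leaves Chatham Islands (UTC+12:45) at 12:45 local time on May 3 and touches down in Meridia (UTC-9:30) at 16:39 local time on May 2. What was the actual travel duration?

Departure in UTC: 12:45 − 12:45 = 00:00 on May 3.
Arrival in UTC: 16:39 + 9:30 = 02:09 on May 3.
Elapsed = 02:09 − 00:00 = 2 hours 9 minutes.

2 hours 9 minutes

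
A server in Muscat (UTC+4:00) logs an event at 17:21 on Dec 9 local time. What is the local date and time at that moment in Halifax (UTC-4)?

Halifax is 8:00 behind Muscat.
Shift by the zone difference: 17:21 − 8:00 = 09:21 on Dec 9 in Halifax.

09:21 on December 9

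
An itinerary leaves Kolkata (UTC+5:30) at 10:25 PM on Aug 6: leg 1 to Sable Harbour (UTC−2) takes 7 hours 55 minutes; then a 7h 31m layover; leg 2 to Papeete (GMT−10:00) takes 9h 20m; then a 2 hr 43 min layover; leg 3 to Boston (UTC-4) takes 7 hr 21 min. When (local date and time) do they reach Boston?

11:45 PM on August 7

Convert departure to UTC: 10:25 PM − 5:30 = 4:55 PM UTC on Aug 6.
Add 7 hours and 55 minutes leg 1 → 12:50 AM UTC (Aug 7).
Add 7 hours and 31 minutes layover in Sable Harbour → 8:21 AM UTC.
Add 9 hours and 20 minutes leg 2 → 5:41 PM UTC.
Add 2 hours 43 minutes layover in Papeete → 8:24 PM UTC.
Add 7 hours and 21 minutes leg 3 → 3:45 AM UTC (Aug 8).
Boston is UTC−4:00, so local arrival = 3:45 AM − 4:00 = 11:45 PM on Aug 7.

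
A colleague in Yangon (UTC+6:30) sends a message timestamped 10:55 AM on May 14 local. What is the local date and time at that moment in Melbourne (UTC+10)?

In UTC: 10:55 AM − 6:30 = 4:25 AM on May 14.
Melbourne is UTC+10:00: 4:25 AM + 10:00 = 2:25 PM on May 14.

2:25 PM on May 14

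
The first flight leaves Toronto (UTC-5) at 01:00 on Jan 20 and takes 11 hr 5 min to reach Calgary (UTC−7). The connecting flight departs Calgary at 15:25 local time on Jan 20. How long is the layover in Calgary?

Convert departure to UTC: 01:00 + 5:00 = 06:00 UTC on Jan 20.
Add 11 hours 5 minutes flight time → 17:05 UTC.
Calgary is UTC−7:00, so local arrival = 17:05 − 7:00 = 10:05 on Jan 20.
Layover = 15:25 − 10:05 = 5 hours 20 minutes.

5 hours 20 minutes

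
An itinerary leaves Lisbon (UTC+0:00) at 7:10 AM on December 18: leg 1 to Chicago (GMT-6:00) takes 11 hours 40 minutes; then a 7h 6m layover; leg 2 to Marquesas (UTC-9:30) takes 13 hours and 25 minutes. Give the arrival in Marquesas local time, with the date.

Lisbon is at UTC+0, so departure is already 7:10 AM UTC on Dec 18.
Add 11 hours 40 minutes leg 1 → 6:50 PM UTC.
Add 7 hours and 6 minutes layover in Chicago → 1:56 AM UTC (Dec 19).
Add 13 hours 25 minutes leg 2 → 3:21 PM UTC.
Marquesas is UTC−9:30, so local arrival = 3:21 PM − 9:30 = 5:51 AM on Dec 19.

5:51 AM on December 19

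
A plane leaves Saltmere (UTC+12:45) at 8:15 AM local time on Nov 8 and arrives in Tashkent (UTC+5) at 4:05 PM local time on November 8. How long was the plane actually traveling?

15 hours 35 minutes

Departure in UTC: 8:15 AM − 12:45 = 7:30 PM on Nov 7.
Arrival in UTC: 4:05 PM − 5:00 = 11:05 AM on Nov 8.
Elapsed = 11:05 AM − 7:30 PM (+1 day) = 15 hours 35 minutes.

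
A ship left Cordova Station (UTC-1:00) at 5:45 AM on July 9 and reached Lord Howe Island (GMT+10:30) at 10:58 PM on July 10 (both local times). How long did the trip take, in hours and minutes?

Departure in UTC: 5:45 AM + 1:00 = 6:45 AM on Jul 9.
Arrival in UTC: 10:58 PM − 10:30 = 12:28 PM on Jul 10.
Elapsed = 12:28 PM − 6:45 AM (+1 day) = 29 hours 43 minutes.

29 hours 43 minutes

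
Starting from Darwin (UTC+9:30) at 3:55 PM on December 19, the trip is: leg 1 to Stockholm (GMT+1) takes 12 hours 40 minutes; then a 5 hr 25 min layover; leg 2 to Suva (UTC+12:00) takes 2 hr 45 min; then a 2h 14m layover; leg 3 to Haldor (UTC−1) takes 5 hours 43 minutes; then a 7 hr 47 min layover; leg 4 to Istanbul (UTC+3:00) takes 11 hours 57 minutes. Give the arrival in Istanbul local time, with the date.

9:56 AM on Dec 21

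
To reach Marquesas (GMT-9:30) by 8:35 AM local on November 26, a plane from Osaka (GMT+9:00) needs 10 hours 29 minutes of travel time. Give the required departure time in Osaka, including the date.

Target arrival in UTC: 8:35 AM + 9:30 = 6:05 PM on Nov 26.
Subtract 10 hours and 29 minutes → departure 7:36 AM UTC on Nov 26.
Osaka is UTC+9:00: 7:36 AM + 9:00 = 4:36 PM on Nov 26.

4:36 PM on November 26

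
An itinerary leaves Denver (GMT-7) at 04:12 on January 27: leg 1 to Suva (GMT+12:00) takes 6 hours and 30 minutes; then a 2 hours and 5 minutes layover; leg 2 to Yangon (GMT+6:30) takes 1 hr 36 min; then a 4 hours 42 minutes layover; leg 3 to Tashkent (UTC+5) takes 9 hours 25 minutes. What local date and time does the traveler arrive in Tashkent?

Convert departure to UTC: 04:12 + 7:00 = 11:12 UTC on Jan 27.
Add 6 hours and 30 minutes leg 1 → 17:42 UTC.
Add 2 hours and 5 minutes layover in Suva → 19:47 UTC.
Add 1 hour and 36 minutes leg 2 → 21:23 UTC.
Add 4 hours and 42 minutes layover in Yangon → 02:05 UTC (Jan 28).
Add 9 hours 25 minutes leg 3 → 11:30 UTC.
Tashkent is UTC+5:00, so local arrival = 11:30 + 5:00 = 16:30 on Jan 28.

16:30 on Jan 28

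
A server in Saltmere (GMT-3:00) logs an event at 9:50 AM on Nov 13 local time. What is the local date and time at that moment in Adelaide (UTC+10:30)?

In UTC: 9:50 AM + 3:00 = 12:50 PM on Nov 13.
Adelaide is UTC+10:30: 12:50 PM + 10:30 = 11:20 PM on Nov 13.

11:20 PM on Nov 13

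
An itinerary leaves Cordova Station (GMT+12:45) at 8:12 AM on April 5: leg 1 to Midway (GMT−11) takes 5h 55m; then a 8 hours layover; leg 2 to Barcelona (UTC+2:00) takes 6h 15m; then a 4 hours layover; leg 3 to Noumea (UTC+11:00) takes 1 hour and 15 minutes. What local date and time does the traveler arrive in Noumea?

7:52 AM on April 6

Convert departure to UTC: 8:12 AM − 12:45 = 7:27 PM UTC on Apr 4.
Add 5 hours and 55 minutes leg 1 → 1:22 AM UTC (Apr 5).
Add 8 hours layover in Midway → 9:22 AM UTC.
Add 6 hours and 15 minutes leg 2 → 3:37 PM UTC.
Add 4 hours layover in Barcelona → 7:37 PM UTC.
Add 1 hour 15 minutes leg 3 → 8:52 PM UTC.
Noumea is UTC+11:00, so local arrival = 8:52 PM + 11:00 = 7:52 AM on Apr 6.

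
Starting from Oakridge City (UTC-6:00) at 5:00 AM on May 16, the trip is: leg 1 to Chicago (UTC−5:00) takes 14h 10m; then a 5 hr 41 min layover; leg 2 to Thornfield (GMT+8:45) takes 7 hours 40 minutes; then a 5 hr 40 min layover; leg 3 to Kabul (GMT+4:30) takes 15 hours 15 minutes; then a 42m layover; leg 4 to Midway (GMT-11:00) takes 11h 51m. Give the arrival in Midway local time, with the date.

12:59 PM on May 18

Convert departure to UTC: 5:00 AM + 6:00 = 11:00 AM UTC on May 16.
Add 14 hours and 10 minutes leg 1 → 1:10 AM UTC (May 17).
Add 5 hours 41 minutes layover in Chicago → 6:51 AM UTC.
Add 7 hours and 40 minutes leg 2 → 2:31 PM UTC.
Add 5 hours and 40 minutes layover in Thornfield → 8:11 PM UTC.
Add 15 hours and 15 minutes leg 3 → 11:26 AM UTC (May 18).
Add 42 minutes layover in Kabul → 12:08 PM UTC.
Add 11 hours 51 minutes leg 4 → 11:59 PM UTC.
Midway is UTC−11:00, so local arrival = 11:59 PM − 11:00 = 12:59 PM on May 18.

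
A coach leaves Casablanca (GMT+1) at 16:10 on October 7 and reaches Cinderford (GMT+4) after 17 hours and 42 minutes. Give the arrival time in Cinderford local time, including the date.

Convert departure to UTC: 16:10 − 1:00 = 15:10 UTC on Oct 7.
Add 17 hours and 42 minutes travel time → 08:52 UTC (Oct 8).
Cinderford is UTC+4:00, so local arrival = 08:52 + 4:00 = 12:52 on Oct 8.

12:52 on October 8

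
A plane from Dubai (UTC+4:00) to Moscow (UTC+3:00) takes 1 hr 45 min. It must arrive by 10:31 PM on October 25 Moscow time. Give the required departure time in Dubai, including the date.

9:46 PM on October 25

Target arrival in UTC: 10:31 PM − 3:00 = 7:31 PM on Oct 25.
Subtract 1 hour and 45 minutes → departure 5:46 PM UTC on Oct 25.
Dubai is UTC+4:00: 5:46 PM + 4:00 = 9:46 PM on Oct 25.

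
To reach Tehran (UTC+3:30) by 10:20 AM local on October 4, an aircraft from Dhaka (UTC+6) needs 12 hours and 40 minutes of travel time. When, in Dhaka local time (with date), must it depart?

Target arrival in UTC: 10:20 AM − 3:30 = 6:50 AM on Oct 4.
Subtract 12 hours 40 minutes → departure 6:10 PM UTC on Oct 3.
Dhaka is UTC+6:00: 6:10 PM + 6:00 = 12:10 AM on Oct 4.

12:10 AM on October 4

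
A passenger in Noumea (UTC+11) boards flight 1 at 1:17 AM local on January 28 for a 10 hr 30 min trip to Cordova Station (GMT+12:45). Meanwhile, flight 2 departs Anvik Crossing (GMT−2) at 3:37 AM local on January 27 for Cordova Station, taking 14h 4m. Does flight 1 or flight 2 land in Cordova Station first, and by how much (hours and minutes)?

the second, by 5 hours 6 minutes

Flight 1 in UTC: 1:17 AM − 11:00 = 2:17 PM on Jan 27.
+10 hours 30 minutes → arrive 12:47 AM UTC on Jan 28.
Flight 2 in UTC: 3:37 AM + 2:00 = 5:37 AM on Jan 27.
+14 hours and 4 minutes → arrive 7:41 PM UTC on Jan 27.
Flight 2 lands earlier by 5 hours 6 minutes.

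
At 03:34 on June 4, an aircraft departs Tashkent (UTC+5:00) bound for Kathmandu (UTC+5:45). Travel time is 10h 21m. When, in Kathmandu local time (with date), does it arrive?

14:40 on Jun 4

Convert departure to UTC: 03:34 − 5:00 = 22:34 UTC on Jun 3.
Add 10 hours 21 minutes travel time → 08:55 UTC (Jun 4).
Kathmandu is UTC+5:45, so local arrival = 08:55 + 5:45 = 14:40 on Jun 4.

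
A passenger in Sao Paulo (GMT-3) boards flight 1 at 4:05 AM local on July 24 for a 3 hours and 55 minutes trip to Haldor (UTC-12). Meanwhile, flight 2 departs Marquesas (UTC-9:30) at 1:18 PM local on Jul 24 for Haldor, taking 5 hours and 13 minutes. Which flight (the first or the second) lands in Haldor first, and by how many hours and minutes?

Flight 1 in UTC: 4:05 AM + 3:00 = 7:05 AM on Jul 24.
+3 hours 55 minutes → arrive 11:00 AM UTC on Jul 24.
Flight 2 in UTC: 1:18 PM + 9:30 = 10:48 PM on Jul 24.
+5 hours 13 minutes → arrive 4:01 AM UTC on Jul 25.
Flight 1 lands earlier by 17 hours 1 minute.

the first, by 17 hours 1 minute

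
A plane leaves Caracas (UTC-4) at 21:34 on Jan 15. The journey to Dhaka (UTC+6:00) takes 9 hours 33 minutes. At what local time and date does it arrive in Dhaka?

Convert departure to UTC: 21:34 + 4:00 = 01:34 UTC on Jan 16.
Add 9 hours 33 minutes travel time → 11:07 UTC.
Dhaka is UTC+6:00, so local arrival = 11:07 + 6:00 = 17:07 on Jan 16.

17:07 on January 16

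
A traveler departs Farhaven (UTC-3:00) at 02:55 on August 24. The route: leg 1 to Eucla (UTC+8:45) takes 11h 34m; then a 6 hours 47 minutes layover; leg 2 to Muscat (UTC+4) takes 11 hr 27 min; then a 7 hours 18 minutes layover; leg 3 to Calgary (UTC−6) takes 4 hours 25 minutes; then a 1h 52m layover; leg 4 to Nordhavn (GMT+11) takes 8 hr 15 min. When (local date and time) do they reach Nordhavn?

20:33 on August 26

Convert departure to UTC: 02:55 + 3:00 = 05:55 UTC on Aug 24.
Add 11 hours and 34 minutes leg 1 → 17:29 UTC.
Add 6 hours and 47 minutes layover in Eucla → 00:16 UTC (Aug 25).
Add 11 hours and 27 minutes leg 2 → 11:43 UTC.
Add 7 hours and 18 minutes layover in Muscat → 19:01 UTC.
Add 4 hours and 25 minutes leg 3 → 23:26 UTC.
Add 1 hour and 52 minutes layover in Calgary → 01:18 UTC (Aug 26).
Add 8 hours and 15 minutes leg 4 → 09:33 UTC.
Nordhavn is UTC+11:00, so local arrival = 09:33 + 11:00 = 20:33 on Aug 26.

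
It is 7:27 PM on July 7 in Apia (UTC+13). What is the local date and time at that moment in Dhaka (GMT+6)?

In UTC: 7:27 PM − 13:00 = 6:27 AM on Jul 7.
Dhaka is UTC+6:00: 6:27 AM + 6:00 = 12:27 PM on Jul 7.

12:27 PM on Jul 7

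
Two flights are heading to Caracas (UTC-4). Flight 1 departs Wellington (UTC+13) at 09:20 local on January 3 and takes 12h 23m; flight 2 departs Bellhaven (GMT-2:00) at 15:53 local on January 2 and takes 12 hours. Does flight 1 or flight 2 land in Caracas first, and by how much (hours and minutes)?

the second, by 2 hours 50 minutes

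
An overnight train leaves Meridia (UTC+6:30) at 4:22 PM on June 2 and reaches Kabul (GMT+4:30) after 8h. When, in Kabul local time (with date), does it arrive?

10:22 PM on Jun 2

Convert departure to UTC: 4:22 PM − 6:30 = 9:52 AM UTC on Jun 2.
Add 8 hours travel time → 5:52 PM UTC.
Kabul is UTC+4:30, so local arrival = 5:52 PM + 4:30 = 10:22 PM on Jun 2.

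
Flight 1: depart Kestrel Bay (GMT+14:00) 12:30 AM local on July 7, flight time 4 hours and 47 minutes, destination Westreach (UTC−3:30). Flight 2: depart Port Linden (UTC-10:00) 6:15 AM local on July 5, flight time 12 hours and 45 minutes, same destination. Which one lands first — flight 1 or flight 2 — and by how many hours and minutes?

the second, by 10 hours 17 minutes

Flight 1 in UTC: 12:30 AM − 14:00 = 10:30 AM on Jul 6.
+4 hours 47 minutes → arrive 3:17 PM UTC on Jul 6.
Flight 2 in UTC: 6:15 AM + 10:00 = 4:15 PM on Jul 5.
+12 hours 45 minutes → arrive 5:00 AM UTC on Jul 6.
Flight 2 lands earlier by 10 hours 17 minutes.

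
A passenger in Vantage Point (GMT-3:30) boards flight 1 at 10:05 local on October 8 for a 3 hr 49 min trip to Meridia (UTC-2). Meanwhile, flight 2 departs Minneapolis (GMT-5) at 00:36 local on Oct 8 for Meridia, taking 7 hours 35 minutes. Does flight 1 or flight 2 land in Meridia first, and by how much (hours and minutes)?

Flight 1 in UTC: 10:05 + 3:30 = 13:35 on Oct 8.
+3 hours 49 minutes → arrive 17:24 UTC on Oct 8.
Flight 2 in UTC: 00:36 + 5:00 = 05:36 on Oct 8.
+7 hours 35 minutes → arrive 13:11 UTC on Oct 8.
Flight 2 lands earlier by 4 hours 13 minutes.

the second, by 4 hours 13 minutes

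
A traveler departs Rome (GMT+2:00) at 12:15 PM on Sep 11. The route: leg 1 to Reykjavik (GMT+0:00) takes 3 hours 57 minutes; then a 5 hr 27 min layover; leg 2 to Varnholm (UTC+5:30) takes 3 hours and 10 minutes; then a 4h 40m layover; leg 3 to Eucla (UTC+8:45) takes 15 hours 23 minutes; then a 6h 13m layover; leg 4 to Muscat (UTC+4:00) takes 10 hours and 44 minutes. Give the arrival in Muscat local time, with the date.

3:49 PM on September 13

Convert departure to UTC: 12:15 PM − 2:00 = 10:15 AM UTC on Sep 11.
Add 3 hours and 57 minutes leg 1 → 2:12 PM UTC.
Add 5 hours 27 minutes layover in Reykjavik → 7:39 PM UTC.
Add 3 hours and 10 minutes leg 2 → 10:49 PM UTC.
Add 4 hours 40 minutes layover in Varnholm → 3:29 AM UTC (Sep 12).
Add 15 hours 23 minutes leg 3 → 6:52 PM UTC.
Add 6 hours 13 minutes layover in Eucla → 1:05 AM UTC (Sep 13).
Add 10 hours 44 minutes leg 4 → 11:49 AM UTC.
Muscat is UTC+4:00, so local arrival = 11:49 AM + 4:00 = 3:49 PM on Sep 13.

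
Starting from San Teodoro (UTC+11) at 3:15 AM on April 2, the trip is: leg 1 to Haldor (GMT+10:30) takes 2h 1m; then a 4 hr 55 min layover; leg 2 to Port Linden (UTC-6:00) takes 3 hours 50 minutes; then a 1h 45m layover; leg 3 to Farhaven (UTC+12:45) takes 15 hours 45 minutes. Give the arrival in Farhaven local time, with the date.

Convert departure to UTC: 3:15 AM − 11:00 = 4:15 PM UTC on Apr 1.
Add 2 hours and 1 minute leg 1 → 6:16 PM UTC.
Add 4 hours and 55 minutes layover in Haldor → 11:11 PM UTC.
Add 3 hours and 50 minutes leg 2 → 3:01 AM UTC (Apr 2).
Add 1 hour and 45 minutes layover in Port Linden → 4:46 AM UTC.
Add 15 hours 45 minutes leg 3 → 8:31 PM UTC.
Farhaven is UTC+12:45, so local arrival = 8:31 PM + 12:45 = 9:16 AM on Apr 3.

9:16 AM on Apr 3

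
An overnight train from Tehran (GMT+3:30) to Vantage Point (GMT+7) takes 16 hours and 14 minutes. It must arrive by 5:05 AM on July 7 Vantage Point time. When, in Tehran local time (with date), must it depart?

Target arrival in UTC: 5:05 AM − 7:00 = 10:05 PM on Jul 6.
Subtract 16 hours 14 minutes → departure 5:51 AM UTC on Jul 6.
Tehran is UTC+3:30: 5:51 AM + 3:30 = 9:21 AM on Jul 6.

9:21 AM on July 6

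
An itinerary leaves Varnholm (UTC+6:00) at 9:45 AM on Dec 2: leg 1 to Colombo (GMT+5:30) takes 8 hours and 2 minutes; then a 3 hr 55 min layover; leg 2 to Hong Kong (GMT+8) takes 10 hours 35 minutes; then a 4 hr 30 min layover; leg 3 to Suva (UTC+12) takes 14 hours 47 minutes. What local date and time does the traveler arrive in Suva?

Convert departure to UTC: 9:45 AM − 6:00 = 3:45 AM UTC on Dec 2.
Add 8 hours 2 minutes leg 1 → 11:47 AM UTC.
Add 3 hours 55 minutes layover in Colombo → 3:42 PM UTC.
Add 10 hours 35 minutes leg 2 → 2:17 AM UTC (Dec 3).
Add 4 hours and 30 minutes layover in Hong Kong → 6:47 AM UTC.
Add 14 hours 47 minutes leg 3 → 9:34 PM UTC.
Suva is UTC+12:00, so local arrival = 9:34 PM + 12:00 = 9:34 AM on Dec 4.

9:34 AM on Dec 4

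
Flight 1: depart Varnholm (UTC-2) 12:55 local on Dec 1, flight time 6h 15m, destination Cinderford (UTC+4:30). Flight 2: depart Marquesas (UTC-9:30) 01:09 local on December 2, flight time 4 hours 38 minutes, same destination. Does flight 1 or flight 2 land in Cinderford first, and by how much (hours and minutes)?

the first, by 18 hours 7 minutes

Flight 1 in UTC: 12:55 + 2:00 = 14:55 on Dec 1.
+6 hours 15 minutes → arrive 21:10 UTC on Dec 1.
Flight 2 in UTC: 01:09 + 9:30 = 10:39 on Dec 2.
+4 hours 38 minutes → arrive 15:17 UTC on Dec 2.
Flight 1 lands earlier by 18 hours 7 minutes.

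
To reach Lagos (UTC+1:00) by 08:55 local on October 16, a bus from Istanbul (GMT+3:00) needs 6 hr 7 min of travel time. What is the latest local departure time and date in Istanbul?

04:48 on Oct 16

Target arrival in UTC: 08:55 − 1:00 = 07:55 on Oct 16.
Subtract 6 hours 7 minutes → departure 01:48 UTC on Oct 16.
Istanbul is UTC+3:00: 01:48 + 3:00 = 04:48 on Oct 16.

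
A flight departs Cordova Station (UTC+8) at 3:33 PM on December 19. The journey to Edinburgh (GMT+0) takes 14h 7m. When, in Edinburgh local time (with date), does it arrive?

Convert departure to UTC: 3:33 PM − 8:00 = 7:33 AM UTC on Dec 19.
Add 14 hours 7 minutes travel time → 9:40 PM UTC.
Edinburgh is UTC+0, so local arrival is the same: 9:40 PM on Dec 19.

9:40 PM on December 19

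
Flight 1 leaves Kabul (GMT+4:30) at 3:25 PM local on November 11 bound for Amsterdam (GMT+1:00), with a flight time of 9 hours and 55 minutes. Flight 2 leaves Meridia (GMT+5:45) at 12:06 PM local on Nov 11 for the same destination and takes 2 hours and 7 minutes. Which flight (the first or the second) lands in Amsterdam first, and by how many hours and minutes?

Flight 1 in UTC: 3:25 PM − 4:30 = 10:55 AM on Nov 11.
+9 hours 55 minutes → arrive 8:50 PM UTC on Nov 11.
Flight 2 in UTC: 12:06 PM − 5:45 = 6:21 AM on Nov 11.
+2 hours 7 minutes → arrive 8:28 AM UTC on Nov 11.
Flight 2 lands earlier by 12 hours 22 minutes.

the second, by 12 hours 22 minutes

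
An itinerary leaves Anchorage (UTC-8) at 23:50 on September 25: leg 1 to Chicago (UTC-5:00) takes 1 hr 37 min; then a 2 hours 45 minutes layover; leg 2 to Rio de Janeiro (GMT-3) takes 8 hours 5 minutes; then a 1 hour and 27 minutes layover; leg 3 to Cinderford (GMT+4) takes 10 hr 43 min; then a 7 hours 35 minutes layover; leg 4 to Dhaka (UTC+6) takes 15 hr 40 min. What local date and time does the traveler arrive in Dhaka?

Convert departure to UTC: 23:50 + 8:00 = 07:50 UTC on Sep 26.
Add 1 hour and 37 minutes leg 1 → 09:27 UTC.
Add 2 hours and 45 minutes layover in Chicago → 12:12 UTC.
Add 8 hours and 5 minutes leg 2 → 20:17 UTC.
Add 1 hour and 27 minutes layover in Rio de Janeiro → 21:44 UTC.
Add 10 hours and 43 minutes leg 3 → 08:27 UTC (Sep 27).
Add 7 hours and 35 minutes layover in Cinderford → 16:02 UTC.
Add 15 hours and 40 minutes leg 4 → 07:42 UTC (Sep 28).
Dhaka is UTC+6:00, so local arrival = 07:42 + 6:00 = 13:42 on Sep 28.

13:42 on September 28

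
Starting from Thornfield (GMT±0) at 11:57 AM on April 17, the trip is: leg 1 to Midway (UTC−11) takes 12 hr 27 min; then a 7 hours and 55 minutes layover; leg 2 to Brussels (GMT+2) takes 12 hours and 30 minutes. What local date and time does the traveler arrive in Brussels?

Thornfield is at UTC+0, so departure is already 11:57 AM UTC on Apr 17.
Add 12 hours and 27 minutes leg 1 → 12:24 AM UTC (Apr 18).
Add 7 hours 55 minutes layover in Midway → 8:19 AM UTC.
Add 12 hours 30 minutes leg 2 → 8:49 PM UTC.
Brussels is UTC+2:00, so local arrival = 8:49 PM + 2:00 = 10:49 PM on Apr 18.

10:49 PM on April 18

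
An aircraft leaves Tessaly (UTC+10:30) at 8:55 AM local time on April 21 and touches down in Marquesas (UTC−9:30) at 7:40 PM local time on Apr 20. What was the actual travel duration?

6 hours 45 minutes

Departure in UTC: 8:55 AM − 10:30 = 10:25 PM on Apr 20.
Arrival in UTC: 7:40 PM + 9:30 = 5:10 AM on Apr 21.
Elapsed = 5:10 AM − 10:25 PM (+1 day) = 6 hours 45 minutes.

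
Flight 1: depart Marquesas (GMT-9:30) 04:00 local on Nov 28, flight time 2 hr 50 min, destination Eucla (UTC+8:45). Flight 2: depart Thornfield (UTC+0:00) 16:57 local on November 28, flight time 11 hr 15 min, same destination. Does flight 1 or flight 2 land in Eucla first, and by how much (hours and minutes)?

Flight 1 in UTC: 04:00 + 9:30 = 13:30 on Nov 28.
+2 hours and 50 minutes → arrive 16:20 UTC on Nov 28.
Flight 2 departs at 16:57 UTC (Nov 28).
+11 hours and 15 minutes → arrive 04:12 UTC on Nov 29.
Flight 1 lands earlier by 11 hours 52 minutes.

the first, by 11 hours 52 minutes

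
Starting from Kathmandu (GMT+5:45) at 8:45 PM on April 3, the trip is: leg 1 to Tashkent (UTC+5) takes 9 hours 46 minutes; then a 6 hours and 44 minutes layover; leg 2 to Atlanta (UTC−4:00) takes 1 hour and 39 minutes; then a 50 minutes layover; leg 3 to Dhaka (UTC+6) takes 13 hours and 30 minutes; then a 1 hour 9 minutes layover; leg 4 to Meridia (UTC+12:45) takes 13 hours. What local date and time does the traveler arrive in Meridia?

2:23 AM on April 6

Convert departure to UTC: 8:45 PM − 5:45 = 3:00 PM UTC on Apr 3.
Add 9 hours 46 minutes leg 1 → 12:46 AM UTC (Apr 4).
Add 6 hours 44 minutes layover in Tashkent → 7:30 AM UTC.
Add 1 hour 39 minutes leg 2 → 9:09 AM UTC.
Add 50 minutes layover in Atlanta → 9:59 AM UTC.
Add 13 hours 30 minutes leg 3 → 11:29 PM UTC.
Add 1 hour 9 minutes layover in Dhaka → 12:38 AM UTC (Apr 5).
Add 13 hours leg 4 → 1:38 PM UTC.
Meridia is UTC+12:45, so local arrival = 1:38 PM + 12:45 = 2:23 AM on Apr 6.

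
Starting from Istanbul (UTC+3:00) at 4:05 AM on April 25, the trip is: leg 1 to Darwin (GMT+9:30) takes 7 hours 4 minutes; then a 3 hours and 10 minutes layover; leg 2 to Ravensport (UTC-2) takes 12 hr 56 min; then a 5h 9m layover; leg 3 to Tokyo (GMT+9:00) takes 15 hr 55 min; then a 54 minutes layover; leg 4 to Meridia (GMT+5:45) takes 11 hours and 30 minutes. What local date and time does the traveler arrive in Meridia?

Convert departure to UTC: 4:05 AM − 3:00 = 1:05 AM UTC on Apr 25.
Add 7 hours 4 minutes leg 1 → 8:09 AM UTC.
Add 3 hours 10 minutes layover in Darwin → 11:19 AM UTC.
Add 12 hours and 56 minutes leg 2 → 12:15 AM UTC (Apr 26).
Add 5 hours and 9 minutes layover in Ravensport → 5:24 AM UTC.
Add 15 hours and 55 minutes leg 3 → 9:19 PM UTC.
Add 54 minutes layover in Tokyo → 10:13 PM UTC.
Add 11 hours 30 minutes leg 4 → 9:43 AM UTC (Apr 27).
Meridia is UTC+5:45, so local arrival = 9:43 AM + 5:45 = 3:28 PM on Apr 27.

3:28 PM on Apr 27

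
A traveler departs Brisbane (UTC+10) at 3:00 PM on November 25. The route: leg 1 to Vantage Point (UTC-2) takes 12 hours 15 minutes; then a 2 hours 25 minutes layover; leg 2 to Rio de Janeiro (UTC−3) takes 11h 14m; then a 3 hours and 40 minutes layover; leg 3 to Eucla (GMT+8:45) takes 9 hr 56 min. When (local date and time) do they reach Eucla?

Convert departure to UTC: 3:00 PM − 10:00 = 5:00 AM UTC on Nov 25.
Add 12 hours and 15 minutes leg 1 → 5:15 PM UTC.
Add 2 hours and 25 minutes layover in Vantage Point → 7:40 PM UTC.
Add 11 hours and 14 minutes leg 2 → 6:54 AM UTC (Nov 26).
Add 3 hours 40 minutes layover in Rio de Janeiro → 10:34 AM UTC.
Add 9 hours and 56 minutes leg 3 → 8:30 PM UTC.
Eucla is UTC+8:45, so local arrival = 8:30 PM + 8:45 = 5:15 AM on Nov 27.

5:15 AM on November 27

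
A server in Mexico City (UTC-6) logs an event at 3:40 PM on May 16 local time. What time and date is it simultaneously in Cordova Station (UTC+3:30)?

1:10 AM on May 17

In UTC: 3:40 PM + 6:00 = 9:40 PM on May 16.
Cordova Station is UTC+3:30: 9:40 PM + 3:30 = 1:10 AM on May 17.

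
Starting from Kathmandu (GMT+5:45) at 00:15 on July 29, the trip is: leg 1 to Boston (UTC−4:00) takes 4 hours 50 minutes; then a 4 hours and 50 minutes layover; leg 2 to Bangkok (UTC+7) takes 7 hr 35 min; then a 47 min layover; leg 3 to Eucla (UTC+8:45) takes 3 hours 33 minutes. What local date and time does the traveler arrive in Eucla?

Convert departure to UTC: 00:15 − 5:45 = 18:30 UTC on Jul 28.
Add 4 hours and 50 minutes leg 1 → 23:20 UTC.
Add 4 hours 50 minutes layover in Boston → 04:10 UTC (Jul 29).
Add 7 hours 35 minutes leg 2 → 11:45 UTC.
Add 47 minutes layover in Bangkok → 12:32 UTC.
Add 3 hours 33 minutes leg 3 → 16:05 UTC.
Eucla is UTC+8:45, so local arrival = 16:05 + 8:45 = 00:50 on Jul 30.

00:50 on Jul 30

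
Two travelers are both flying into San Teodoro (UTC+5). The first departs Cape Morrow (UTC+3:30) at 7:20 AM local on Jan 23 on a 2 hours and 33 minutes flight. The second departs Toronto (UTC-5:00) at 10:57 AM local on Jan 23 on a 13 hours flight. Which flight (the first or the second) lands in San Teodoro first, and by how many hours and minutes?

the first, by 22 hours 34 minutes

Flight 1 in UTC: 7:20 AM − 3:30 = 3:50 AM on Jan 23.
+2 hours and 33 minutes → arrive 6:23 AM UTC on Jan 23.
Flight 2 in UTC: 10:57 AM + 5:00 = 3:57 PM on Jan 23.
+13 hours → arrive 4:57 AM UTC on Jan 24.
Flight 1 lands earlier by 22 hours 34 minutes.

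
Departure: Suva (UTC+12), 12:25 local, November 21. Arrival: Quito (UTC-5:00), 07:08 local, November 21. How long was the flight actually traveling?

Departure in UTC: 12:25 − 12:00 = 00:25 on Nov 21.
Arrival in UTC: 07:08 + 5:00 = 12:08 on Nov 21.
Elapsed = 12:08 − 00:25 = 11 hours 43 minutes.

11 hours 43 minutes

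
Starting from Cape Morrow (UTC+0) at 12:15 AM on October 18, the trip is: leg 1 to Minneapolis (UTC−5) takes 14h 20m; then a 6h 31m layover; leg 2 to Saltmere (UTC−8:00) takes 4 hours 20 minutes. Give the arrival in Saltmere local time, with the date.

Cape Morrow is at UTC+0, so departure is already 12:15 AM UTC on Oct 18.
Add 14 hours and 20 minutes leg 1 → 2:35 PM UTC.
Add 6 hours and 31 minutes layover in Minneapolis → 9:06 PM UTC.
Add 4 hours 20 minutes leg 2 → 1:26 AM UTC (Oct 19).
Saltmere is UTC−8:00, so local arrival = 1:26 AM − 8:00 = 5:26 PM on Oct 18.

5:26 PM on Oct 18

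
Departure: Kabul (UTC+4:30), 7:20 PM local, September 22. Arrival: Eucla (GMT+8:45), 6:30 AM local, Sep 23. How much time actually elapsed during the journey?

6 hours 55 minutes

Departure in UTC: 7:20 PM − 4:30 = 2:50 PM on Sep 22.
Arrival in UTC: 6:30 AM − 8:45 = 9:45 PM on Sep 22.
Elapsed = 9:45 PM − 2:50 PM = 6 hours 55 minutes.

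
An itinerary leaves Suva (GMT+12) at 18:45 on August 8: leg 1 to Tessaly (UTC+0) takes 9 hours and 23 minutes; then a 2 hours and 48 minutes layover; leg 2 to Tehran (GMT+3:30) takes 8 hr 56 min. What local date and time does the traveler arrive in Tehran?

Convert departure to UTC: 18:45 − 12:00 = 06:45 UTC on Aug 8.
Add 9 hours 23 minutes leg 1 → 16:08 UTC.
Add 2 hours 48 minutes layover in Tessaly → 18:56 UTC.
Add 8 hours 56 minutes leg 2 → 03:52 UTC (Aug 9).
Tehran is UTC+3:30, so local arrival = 03:52 + 3:30 = 07:22 on Aug 9.

07:22 on August 9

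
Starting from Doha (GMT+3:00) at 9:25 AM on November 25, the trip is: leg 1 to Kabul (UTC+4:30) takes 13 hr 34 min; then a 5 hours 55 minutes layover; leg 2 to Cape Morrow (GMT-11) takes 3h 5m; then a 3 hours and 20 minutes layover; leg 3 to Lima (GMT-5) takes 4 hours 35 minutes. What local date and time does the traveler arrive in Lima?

Convert departure to UTC: 9:25 AM − 3:00 = 6:25 AM UTC on Nov 25.
Add 13 hours 34 minutes leg 1 → 7:59 PM UTC.
Add 5 hours and 55 minutes layover in Kabul → 1:54 AM UTC (Nov 26).
Add 3 hours 5 minutes leg 2 → 4:59 AM UTC.
Add 3 hours and 20 minutes layover in Cape Morrow → 8:19 AM UTC.
Add 4 hours and 35 minutes leg 3 → 12:54 PM UTC.
Lima is UTC−5:00, so local arrival = 12:54 PM − 5:00 = 7:54 AM on Nov 26.

7:54 AM on November 26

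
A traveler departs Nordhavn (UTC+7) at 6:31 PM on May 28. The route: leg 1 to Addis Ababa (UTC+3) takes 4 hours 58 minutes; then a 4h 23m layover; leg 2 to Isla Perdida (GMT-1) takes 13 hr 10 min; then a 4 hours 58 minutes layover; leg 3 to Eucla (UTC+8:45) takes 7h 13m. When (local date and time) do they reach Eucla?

Convert departure to UTC: 6:31 PM − 7:00 = 11:31 AM UTC on May 28.
Add 4 hours and 58 minutes leg 1 → 4:29 PM UTC.
Add 4 hours and 23 minutes layover in Addis Ababa → 8:52 PM UTC.
Add 13 hours and 10 minutes leg 2 → 10:02 AM UTC (May 29).
Add 4 hours 58 minutes layover in Isla Perdida → 3:00 PM UTC.
Add 7 hours 13 minutes leg 3 → 10:13 PM UTC.
Eucla is UTC+8:45, so local arrival = 10:13 PM + 8:45 = 6:58 AM on May 30.

6:58 AM on May 30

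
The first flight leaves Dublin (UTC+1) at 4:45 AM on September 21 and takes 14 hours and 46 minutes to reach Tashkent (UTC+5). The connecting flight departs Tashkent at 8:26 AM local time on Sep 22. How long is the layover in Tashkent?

Convert departure to UTC: 4:45 AM − 1:00 = 3:45 AM UTC on Sep 21.
Add 14 hours and 46 minutes flight time → 6:31 PM UTC.
Tashkent is UTC+5:00, so local arrival = 6:31 PM + 5:00 = 11:31 PM on Sep 21.
Layover = 8:26 AM − 11:31 PM (+1 day) = 8 hours 55 minutes.

8 hours 55 minutes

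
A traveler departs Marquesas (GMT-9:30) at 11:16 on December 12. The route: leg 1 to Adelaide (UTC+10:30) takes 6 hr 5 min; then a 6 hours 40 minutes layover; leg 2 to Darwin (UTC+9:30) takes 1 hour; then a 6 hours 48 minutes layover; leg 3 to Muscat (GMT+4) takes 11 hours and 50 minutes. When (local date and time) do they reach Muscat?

Convert departure to UTC: 11:16 + 9:30 = 20:46 UTC on Dec 12.
Add 6 hours and 5 minutes leg 1 → 02:51 UTC (Dec 13).
Add 6 hours 40 minutes layover in Adelaide → 09:31 UTC.
Add 1 hour leg 2 → 10:31 UTC.
Add 6 hours 48 minutes layover in Darwin → 17:19 UTC.
Add 11 hours and 50 minutes leg 3 → 05:09 UTC (Dec 14).
Muscat is UTC+4:00, so local arrival = 05:09 + 4:00 = 09:09 on Dec 14.

09:09 on Dec 14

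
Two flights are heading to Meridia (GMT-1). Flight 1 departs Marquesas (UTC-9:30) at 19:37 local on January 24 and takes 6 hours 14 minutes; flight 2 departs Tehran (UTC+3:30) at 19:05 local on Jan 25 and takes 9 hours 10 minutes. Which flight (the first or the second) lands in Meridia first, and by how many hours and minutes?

Flight 1 in UTC: 19:37 + 9:30 = 05:07 on Jan 25.
+6 hours and 14 minutes → arrive 11:21 UTC on Jan 25.
Flight 2 in UTC: 19:05 − 3:30 = 15:35 on Jan 25.
+9 hours and 10 minutes → arrive 00:45 UTC on Jan 26.
Flight 1 lands earlier by 13 hours 24 minutes.

the first, by 13 hours 24 minutes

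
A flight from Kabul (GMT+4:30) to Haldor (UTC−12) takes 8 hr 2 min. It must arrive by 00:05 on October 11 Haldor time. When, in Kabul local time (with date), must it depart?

08:33 on October 11

Target arrival in UTC: 00:05 + 12:00 = 12:05 on Oct 11.
Subtract 8 hours 2 minutes → departure 04:03 UTC on Oct 11.
Kabul is UTC+4:30: 04:03 + 4:30 = 08:33 on Oct 11.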